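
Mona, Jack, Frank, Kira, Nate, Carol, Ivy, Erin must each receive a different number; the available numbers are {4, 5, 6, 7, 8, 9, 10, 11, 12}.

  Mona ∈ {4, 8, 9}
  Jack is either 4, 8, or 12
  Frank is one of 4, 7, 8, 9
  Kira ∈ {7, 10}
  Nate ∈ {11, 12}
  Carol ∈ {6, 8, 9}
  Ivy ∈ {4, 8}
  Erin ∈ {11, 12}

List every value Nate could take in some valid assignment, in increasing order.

The 8 variables draw from only 8 values {4, 6, 7, 8, 9, 10, 11, 12}, so each is used; only Carol can be 6, hence Carol = 6.
The 7 still-open variables together cover exactly {4, 7, 8, 9, 10, 11, 12} — 7 values for 7 variables — and 10 appears only in Kira's list, so Kira = 10.
The 6 still-open variables together cover exactly {4, 7, 8, 9, 11, 12} — 6 values for 6 variables — and 7 appears only in Frank's list, so Frank = 7.
The 5 still-open variables together cover exactly {4, 8, 9, 11, 12} — 5 values for 5 variables — and 9 appears only in Mona's list, so Mona = 9.
Nate and Erin between them cover only {11, 12} — a naked pair. Remove those values from Jack.
No further eliminations apply; Nate can still be any of 11, 12.

11, 12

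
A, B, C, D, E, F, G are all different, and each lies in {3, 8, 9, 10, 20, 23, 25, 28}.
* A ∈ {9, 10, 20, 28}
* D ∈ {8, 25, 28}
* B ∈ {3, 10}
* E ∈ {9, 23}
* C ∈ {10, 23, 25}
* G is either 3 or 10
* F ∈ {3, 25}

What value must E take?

B and G between them cover only {3, 10} — a naked pair. Remove those values from A, C, F.
F has just one choice, so F = 25. So C, D can't be 25.
C must be 23 (only option left). Strike 23 from E.
So E = 9.

9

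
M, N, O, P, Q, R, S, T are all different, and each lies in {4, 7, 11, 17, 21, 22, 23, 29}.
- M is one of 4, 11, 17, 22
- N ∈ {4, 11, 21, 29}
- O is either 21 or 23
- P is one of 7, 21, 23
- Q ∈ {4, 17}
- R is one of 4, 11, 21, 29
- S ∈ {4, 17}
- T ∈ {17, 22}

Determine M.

Among the 8 variables, 7 fits only P (and all 8 values in {4, 7, 11, 17, 21, 22, 23, 29} must be used), so P = 7.
The 7 still-open variables together cover exactly {4, 11, 17, 21, 22, 23, 29} — 7 values for 7 variables — and 23 appears only in O's list, so O = 23.
Q and S share exactly the 2 values {4, 17}; by pigeonhole those values go to them, so strike 4, 17 from M, N, R, T.
T's domain is down to {22}, so T = 22. So M can't be 22.
So M = 11.

11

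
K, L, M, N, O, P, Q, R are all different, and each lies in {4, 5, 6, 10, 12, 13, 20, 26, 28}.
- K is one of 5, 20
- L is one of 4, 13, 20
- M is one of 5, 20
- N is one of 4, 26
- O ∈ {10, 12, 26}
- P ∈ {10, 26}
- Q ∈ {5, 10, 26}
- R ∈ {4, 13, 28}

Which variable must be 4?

N

The 8 variables draw from only 8 values {4, 5, 10, 12, 13, 20, 26, 28}, so each is used; only O can be 12, hence O = 12.
Among the 7 still-open variables, 28 fits only R (and all 7 values in {4, 5, 10, 13, 20, 26, 28} must be used), so R = 28.
The 6 still-open variables draw from only 6 values {4, 5, 10, 13, 20, 26}, so each is used; only L can be 13, hence L = 13.
The 5 still-open variables draw from only 5 values {4, 5, 10, 20, 26}, so each is used; only N can be 4, hence N = 4.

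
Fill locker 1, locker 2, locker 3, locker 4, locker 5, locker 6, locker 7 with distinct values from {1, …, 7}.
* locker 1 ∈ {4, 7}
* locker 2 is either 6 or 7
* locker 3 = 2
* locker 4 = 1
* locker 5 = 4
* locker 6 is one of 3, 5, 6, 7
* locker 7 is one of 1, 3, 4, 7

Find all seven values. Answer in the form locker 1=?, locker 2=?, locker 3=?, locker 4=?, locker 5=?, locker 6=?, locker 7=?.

locker 1=7, locker 2=6, locker 3=2, locker 4=1, locker 5=4, locker 6=5, locker 7=3

locker 3 has just one choice, so locker 3 = 2.
locker 4's domain is down to {1}, so locker 4 = 1. Remove 1 from locker 7.
locker 5 must be 4 (only option left). Remove 4 from locker 1, locker 7.
locker 1 must be 7 (only option left). Eliminate 7 elsewhere: locker 2, locker 6, locker 7.
locker 2 must be 6 (only option left). Strike 6 from locker 6.
locker 7 has just one choice, so locker 7 = 3. Remove 3 from locker 6.
That leaves locker 6 = 5.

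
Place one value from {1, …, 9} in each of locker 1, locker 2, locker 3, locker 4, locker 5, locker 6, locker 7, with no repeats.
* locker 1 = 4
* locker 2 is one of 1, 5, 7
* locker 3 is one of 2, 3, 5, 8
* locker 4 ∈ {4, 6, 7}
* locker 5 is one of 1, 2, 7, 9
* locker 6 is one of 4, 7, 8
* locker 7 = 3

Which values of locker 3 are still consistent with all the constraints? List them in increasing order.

2, 5, 8

locker 1's domain is down to {4}, so locker 1 = 4. So locker 4, locker 6 can't be 4.
That leaves locker 7 = 3. So locker 3 can't be 3.
No further eliminations apply; locker 3 can still be any of 2, 5, 8.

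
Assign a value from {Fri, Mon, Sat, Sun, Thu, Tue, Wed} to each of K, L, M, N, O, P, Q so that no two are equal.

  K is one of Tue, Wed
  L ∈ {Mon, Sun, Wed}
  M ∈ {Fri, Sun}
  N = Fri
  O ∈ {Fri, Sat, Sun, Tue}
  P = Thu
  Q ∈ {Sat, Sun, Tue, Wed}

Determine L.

N has just one choice, so N = Fri. Strike Fri from M, O.
P has just one choice, so P = Thu.
M must be Sun (only option left). Strike Sun from L, O, Q.
Among the 4 still-open variables, Mon fits only L (and all 4 values in {Mon, Sat, Tue, Wed} must be used), so L = Mon.

Mon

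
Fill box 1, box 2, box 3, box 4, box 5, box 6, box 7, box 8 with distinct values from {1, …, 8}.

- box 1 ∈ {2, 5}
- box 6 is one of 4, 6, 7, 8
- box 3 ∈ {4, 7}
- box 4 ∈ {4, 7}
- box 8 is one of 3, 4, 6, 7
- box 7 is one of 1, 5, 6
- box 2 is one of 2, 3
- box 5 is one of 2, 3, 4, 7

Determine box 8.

Among the 8 variables, 1 fits only box 7 (and all 8 values in {1, 2, 3, 4, 5, 6, 7, 8} must be used), so box 7 = 1.
The 7 still-open variables draw from only 7 values {2, 3, 4, 5, 6, 7, 8}, so each is used; only box 1 can be 5, hence box 1 = 5.
Among the 6 still-open variables, 8 fits only box 6 (and all 6 values in {2, 3, 4, 6, 7, 8} must be used), so box 6 = 8.
Among the 5 still-open variables, 6 fits only box 8 (and all 5 values in {2, 3, 4, 6, 7} must be used), so box 8 = 6.

6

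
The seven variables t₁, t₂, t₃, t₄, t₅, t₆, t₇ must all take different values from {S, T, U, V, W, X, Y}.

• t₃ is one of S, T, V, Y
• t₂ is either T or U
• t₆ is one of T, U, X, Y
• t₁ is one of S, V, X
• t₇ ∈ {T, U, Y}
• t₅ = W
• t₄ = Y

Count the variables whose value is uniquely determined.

t₄'s domain is down to {Y}, so t₄ = Y. Strike Y from t₃, t₆, t₇.
t₅'s domain is down to {W}, so t₅ = W.
t₂ and t₇ between them cover only {T, U} — a naked pair. Remove those values from t₃, t₆.
That leaves t₆ = X. Strike X from t₁.
Determined: t₄=Y, t₅=W, t₆=X. The other variables each still have more than one consistent value. That makes 3.

3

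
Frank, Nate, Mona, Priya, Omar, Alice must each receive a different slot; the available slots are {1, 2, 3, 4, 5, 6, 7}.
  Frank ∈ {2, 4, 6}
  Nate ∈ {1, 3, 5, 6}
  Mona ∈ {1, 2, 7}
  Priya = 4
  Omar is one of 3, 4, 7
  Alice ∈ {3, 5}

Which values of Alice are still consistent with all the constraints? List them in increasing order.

Priya's domain is down to {4}, so Priya = 4. Remove 4 from Frank, Omar.
No further eliminations apply; Alice can still be any of 3, 5.

3, 5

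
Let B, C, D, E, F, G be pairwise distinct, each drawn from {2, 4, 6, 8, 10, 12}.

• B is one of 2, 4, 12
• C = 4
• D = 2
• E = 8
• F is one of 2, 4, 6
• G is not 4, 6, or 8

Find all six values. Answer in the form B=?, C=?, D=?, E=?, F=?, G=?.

C's domain is down to {4}, so C = 4. Remove 4 from B, F.
D must be 2 (only option left). Strike 2 from B, F, G.
E has just one choice, so E = 8.
F's domain is down to {6}, so F = 6.
B has just one choice, so B = 12. Strike 12 from G.
That leaves G = 10.

B=12, C=4, D=2, E=8, F=6, G=10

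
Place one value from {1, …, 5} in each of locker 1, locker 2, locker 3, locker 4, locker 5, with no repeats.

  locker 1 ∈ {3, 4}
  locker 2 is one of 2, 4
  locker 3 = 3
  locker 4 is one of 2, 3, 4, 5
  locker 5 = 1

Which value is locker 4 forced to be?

locker 3 has just one choice, so locker 3 = 3. So locker 1, locker 4 can't be 3.
locker 5 must be 1 (only option left).
That leaves locker 1 = 4. Remove 4 from locker 2, locker 4.
locker 2 must be 2 (only option left). Remove 2 from locker 4.
So locker 4 = 5.

5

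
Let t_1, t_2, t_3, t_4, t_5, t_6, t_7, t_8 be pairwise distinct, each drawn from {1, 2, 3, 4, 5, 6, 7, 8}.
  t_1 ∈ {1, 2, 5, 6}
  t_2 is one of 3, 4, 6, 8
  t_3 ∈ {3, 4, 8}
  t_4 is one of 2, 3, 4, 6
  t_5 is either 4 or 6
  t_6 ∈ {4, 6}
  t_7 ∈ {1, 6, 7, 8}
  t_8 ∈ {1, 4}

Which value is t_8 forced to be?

Among the 8 variables, 5 fits only t_1 (and all 8 values in {1, 2, 3, 4, 5, 6, 7, 8} must be used), so t_1 = 5.
The 7 still-open variables together cover exactly {1, 2, 3, 4, 6, 7, 8} — 7 values for 7 variables — and 2 appears only in t_4's list, so t_4 = 2.
The 6 still-open variables together cover exactly {1, 3, 4, 6, 7, 8} — 6 values for 6 variables — and 7 appears only in t_7's list, so t_7 = 7.
Among the 5 still-open variables, 1 fits only t_8 (and all 5 values in {1, 3, 4, 6, 8} must be used), so t_8 = 1.

1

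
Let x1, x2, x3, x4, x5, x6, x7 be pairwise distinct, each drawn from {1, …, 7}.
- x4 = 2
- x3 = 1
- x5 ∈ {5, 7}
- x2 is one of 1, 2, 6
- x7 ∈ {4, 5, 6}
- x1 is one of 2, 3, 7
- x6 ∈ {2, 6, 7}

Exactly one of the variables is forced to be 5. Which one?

x3's domain is down to {1}, so x3 = 1. Strike 1 from x2.
x4's domain is down to {2}, so x4 = 2. Eliminate 2 elsewhere: x1, x2, x6.
x2 must be 6 (only option left). Eliminate 6 elsewhere: x6, x7.
x6's domain is down to {7}, so x6 = 7. Remove 7 from x1, x5.

x5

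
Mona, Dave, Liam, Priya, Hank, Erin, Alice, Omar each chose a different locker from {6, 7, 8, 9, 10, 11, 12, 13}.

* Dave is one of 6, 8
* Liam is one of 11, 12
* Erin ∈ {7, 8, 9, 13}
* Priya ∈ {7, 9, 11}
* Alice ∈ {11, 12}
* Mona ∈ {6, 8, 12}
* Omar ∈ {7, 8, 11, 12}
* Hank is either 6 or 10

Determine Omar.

7

The 8 variables draw from only 8 values {6, 7, 8, 9, 10, 11, 12, 13}, so each is used; only Hank can be 10, hence Hank = 10.
Among the 7 still-open variables, 13 fits only Erin (and all 7 values in {6, 7, 8, 9, 11, 12, 13} must be used), so Erin = 13.
Among the 6 still-open variables, 9 fits only Priya (and all 6 values in {6, 7, 8, 9, 11, 12} must be used), so Priya = 9.
The 5 still-open variables draw from only 5 values {6, 7, 8, 11, 12}, so each is used; only Omar can be 7, hence Omar = 7.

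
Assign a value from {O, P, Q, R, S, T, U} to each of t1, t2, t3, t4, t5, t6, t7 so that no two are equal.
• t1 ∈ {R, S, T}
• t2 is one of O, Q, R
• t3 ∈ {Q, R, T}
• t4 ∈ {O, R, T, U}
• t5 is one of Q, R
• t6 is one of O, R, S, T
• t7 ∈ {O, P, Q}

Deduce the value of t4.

Among the 7 variables, P fits only t7 (and all 7 values in {O, P, Q, R, S, T, U} must be used), so t7 = P.
Among the 6 still-open variables, U fits only t4 (and all 6 values in {O, Q, R, S, T, U} must be used), so t4 = U.

U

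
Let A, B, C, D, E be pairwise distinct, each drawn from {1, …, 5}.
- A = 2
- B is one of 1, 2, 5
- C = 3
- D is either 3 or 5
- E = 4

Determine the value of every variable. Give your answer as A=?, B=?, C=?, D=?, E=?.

A has just one choice, so A = 2. Remove 2 from B.
C's domain is down to {3}, so C = 3. Strike 3 from D.
D must be 5 (only option left). Eliminate 5 elsewhere: B.
That leaves E = 4.
That leaves B = 1.

A=2, B=1, C=3, D=5, E=4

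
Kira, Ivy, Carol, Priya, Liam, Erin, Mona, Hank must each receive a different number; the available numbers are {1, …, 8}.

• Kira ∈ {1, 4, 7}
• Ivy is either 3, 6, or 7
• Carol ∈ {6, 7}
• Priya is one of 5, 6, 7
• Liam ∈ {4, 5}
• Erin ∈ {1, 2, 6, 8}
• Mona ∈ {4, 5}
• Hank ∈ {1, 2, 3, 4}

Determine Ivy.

3

Among the 8 variables, 8 fits only Erin (and all 8 values in {1, 2, 3, 4, 5, 6, 7, 8} must be used), so Erin = 8.
The 7 still-open variables draw from only 7 values {1, 2, 3, 4, 5, 6, 7}, so each is used; only Hank can be 2, hence Hank = 2.
The 6 still-open variables draw from only 6 values {1, 3, 4, 5, 6, 7}, so each is used; only Kira can be 1, hence Kira = 1.
Among the 5 still-open variables, 3 fits only Ivy (and all 5 values in {3, 4, 5, 6, 7} must be used), so Ivy = 3.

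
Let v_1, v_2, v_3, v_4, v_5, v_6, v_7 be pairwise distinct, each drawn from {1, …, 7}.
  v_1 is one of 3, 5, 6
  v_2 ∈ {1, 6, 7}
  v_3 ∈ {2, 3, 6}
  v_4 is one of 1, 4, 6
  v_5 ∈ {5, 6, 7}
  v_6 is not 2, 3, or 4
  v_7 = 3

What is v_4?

4

v_7's domain is down to {3}, so v_7 = 3. Eliminate 3 elsewhere: v_1, v_3.
Among the 6 still-open variables, 2 fits only v_3 (and all 6 values in {1, 2, 4, 5, 6, 7} must be used), so v_3 = 2.
The 5 still-open variables together cover exactly {1, 4, 5, 6, 7} — 5 values for 5 variables — and 4 appears only in v_4's list, so v_4 = 4.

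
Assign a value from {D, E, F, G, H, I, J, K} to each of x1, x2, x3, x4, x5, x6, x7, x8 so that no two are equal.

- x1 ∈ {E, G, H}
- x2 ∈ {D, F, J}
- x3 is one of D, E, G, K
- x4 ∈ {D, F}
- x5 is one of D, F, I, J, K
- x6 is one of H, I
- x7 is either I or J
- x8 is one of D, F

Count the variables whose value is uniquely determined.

x4 and x8 between them cover only {D, F} — a naked pair. Remove those values from x2, x3, x5.
That leaves x2 = J. Remove J from x5, x7.
x7 has just one choice, so x7 = I. Strike I from x5, x6.
x5's domain is down to {K}, so x5 = K. Strike K from x3.
That leaves x6 = H. Remove H from x1.
Determined: x2=J, x5=K, x6=H, x7=I. The other variables each still have more than one consistent value. That makes 4.

4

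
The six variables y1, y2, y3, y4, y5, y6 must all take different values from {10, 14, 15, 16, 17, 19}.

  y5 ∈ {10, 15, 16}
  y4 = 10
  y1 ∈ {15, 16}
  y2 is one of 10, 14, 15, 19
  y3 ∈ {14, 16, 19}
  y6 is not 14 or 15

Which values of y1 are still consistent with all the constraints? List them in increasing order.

15, 16

y4 has just one choice, so y4 = 10. Remove 10 from y2, y5, y6.
The 5 still-open variables draw from only 5 values {14, 15, 16, 17, 19}, so each is used; only y6 can be 17, hence y6 = 17.
y1 and y5 between them cover only {15, 16} — a naked pair. Remove those values from y2, y3.
No further eliminations apply; y1 can still be any of 15, 16.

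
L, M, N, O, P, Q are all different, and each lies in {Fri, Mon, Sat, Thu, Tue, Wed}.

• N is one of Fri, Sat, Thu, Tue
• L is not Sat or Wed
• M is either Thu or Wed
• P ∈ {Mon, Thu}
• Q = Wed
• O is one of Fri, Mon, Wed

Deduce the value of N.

Sat

Q has just one choice, so Q = Wed. Remove Wed from M, O.
M must be Thu (only option left). Strike Thu from L, N, P.
P has just one choice, so P = Mon. So L, O can't be Mon.
O must be Fri (only option left). Remove Fri from L, N.
L has just one choice, so L = Tue. Eliminate Tue elsewhere: N.
So N = Sat.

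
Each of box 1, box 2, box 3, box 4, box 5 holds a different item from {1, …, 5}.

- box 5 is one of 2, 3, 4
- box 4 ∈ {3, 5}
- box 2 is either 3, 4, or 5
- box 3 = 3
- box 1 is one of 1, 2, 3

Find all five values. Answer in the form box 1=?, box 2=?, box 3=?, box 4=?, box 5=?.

box 1=1, box 2=4, box 3=3, box 4=5, box 5=2

box 3 has just one choice, so box 3 = 3. Strike 3 from box 1, box 2, box 4, box 5.
box 4 must be 5 (only option left). Strike 5 from box 2.
box 2 must be 4 (only option left). So box 5 can't be 4.
box 5's domain is down to {2}, so box 5 = 2. Strike 2 from box 1.
That leaves box 1 = 1.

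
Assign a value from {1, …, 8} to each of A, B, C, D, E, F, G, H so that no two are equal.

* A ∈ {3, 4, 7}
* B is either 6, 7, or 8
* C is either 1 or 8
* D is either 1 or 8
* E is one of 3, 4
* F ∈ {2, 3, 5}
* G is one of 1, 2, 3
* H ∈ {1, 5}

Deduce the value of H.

Among the 8 variables, 6 fits only B (and all 8 values in {1, 2, 3, 4, 5, 6, 7, 8} must be used), so B = 6.
The 7 still-open variables together cover exactly {1, 2, 3, 4, 5, 7, 8} — 7 values for 7 variables — and 7 appears only in A's list, so A = 7.
The 6 still-open variables draw from only 6 values {1, 2, 3, 4, 5, 8}, so each is used; only E can be 4, hence E = 4.
The 2 variables C and D are confined to {1, 8}, which locks those values in; drop them from G, H.
So H = 5.

5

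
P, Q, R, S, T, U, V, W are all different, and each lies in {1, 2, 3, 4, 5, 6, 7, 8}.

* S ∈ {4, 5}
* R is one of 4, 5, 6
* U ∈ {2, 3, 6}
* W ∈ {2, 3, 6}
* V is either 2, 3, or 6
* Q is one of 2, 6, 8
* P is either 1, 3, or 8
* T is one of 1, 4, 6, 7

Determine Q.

8

Among the 8 variables, 7 fits only T (and all 8 values in {1, 2, 3, 4, 5, 6, 7, 8} must be used), so T = 7.
Among the 7 still-open variables, 1 fits only P (and all 7 values in {1, 2, 3, 4, 5, 6, 8} must be used), so P = 1.
Among the 6 still-open variables, 8 fits only Q (and all 6 values in {2, 3, 4, 5, 6, 8} must be used), so Q = 8.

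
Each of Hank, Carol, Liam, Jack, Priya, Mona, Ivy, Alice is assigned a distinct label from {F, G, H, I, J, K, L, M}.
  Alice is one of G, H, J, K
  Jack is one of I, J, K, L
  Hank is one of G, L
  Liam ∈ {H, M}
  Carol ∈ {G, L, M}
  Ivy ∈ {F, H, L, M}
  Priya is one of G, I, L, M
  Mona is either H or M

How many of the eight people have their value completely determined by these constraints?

2

The 8 variables together cover exactly {F, G, H, I, J, K, L, M} — 8 values for 8 variables — and F appears only in Ivy's list, so Ivy = F.
The 2 variables Liam and Mona are confined to {H, M}, which locks those values in; drop them from Carol, Priya, Alice.
The 2 variables Hank and Carol are confined to {G, L}, which locks those values in; drop them from Jack, Priya, Alice.
Priya has just one choice, so Priya = I. So Jack can't be I.
Determined: Priya=I, Ivy=F. The other people each still have more than one consistent value. That makes 2.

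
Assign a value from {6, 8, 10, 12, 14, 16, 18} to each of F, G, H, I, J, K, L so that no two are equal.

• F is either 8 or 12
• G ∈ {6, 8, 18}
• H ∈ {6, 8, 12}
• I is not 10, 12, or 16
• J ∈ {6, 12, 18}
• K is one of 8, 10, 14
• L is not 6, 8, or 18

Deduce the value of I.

14

The 7 variables draw from only 7 values {6, 8, 10, 12, 14, 16, 18}, so each is used; only L can be 16, hence L = 16.
The 6 still-open variables together cover exactly {6, 8, 10, 12, 14, 18} — 6 values for 6 variables — and 10 appears only in K's list, so K = 10.
The 5 still-open variables draw from only 5 values {6, 8, 12, 14, 18}, so each is used; only I can be 14, hence I = 14.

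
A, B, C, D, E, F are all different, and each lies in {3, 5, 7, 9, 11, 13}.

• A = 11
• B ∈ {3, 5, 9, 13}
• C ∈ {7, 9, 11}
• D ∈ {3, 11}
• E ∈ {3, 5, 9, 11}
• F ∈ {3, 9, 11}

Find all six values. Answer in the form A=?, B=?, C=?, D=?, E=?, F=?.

A must be 11 (only option left). Remove 11 from C, D, E, F.
That leaves D = 3. Eliminate 3 elsewhere: B, E, F.
F must be 9 (only option left). Strike 9 from B, C, E.
C's domain is down to {7}, so C = 7.
That leaves E = 5. Eliminate 5 elsewhere: B.
That leaves B = 13.

A=11, B=13, C=7, D=3, E=5, F=9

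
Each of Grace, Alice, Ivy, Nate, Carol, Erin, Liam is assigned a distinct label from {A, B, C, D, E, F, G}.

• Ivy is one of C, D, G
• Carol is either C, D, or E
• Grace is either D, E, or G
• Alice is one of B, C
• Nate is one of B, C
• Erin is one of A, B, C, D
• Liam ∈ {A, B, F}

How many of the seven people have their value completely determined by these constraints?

2

The 7 variables together cover exactly {A, B, C, D, E, F, G} — 7 values for 7 variables — and F appears only in Liam's list, so Liam = F.
The 6 still-open variables draw from only 6 values {A, B, C, D, E, G}, so each is used; only Erin can be A, hence Erin = A.
Alice and Nate between them cover only {B, C} — a naked pair. Remove those values from Ivy, Carol.
Determined: Erin=A, Liam=F. The other people each still have more than one consistent value. That makes 2.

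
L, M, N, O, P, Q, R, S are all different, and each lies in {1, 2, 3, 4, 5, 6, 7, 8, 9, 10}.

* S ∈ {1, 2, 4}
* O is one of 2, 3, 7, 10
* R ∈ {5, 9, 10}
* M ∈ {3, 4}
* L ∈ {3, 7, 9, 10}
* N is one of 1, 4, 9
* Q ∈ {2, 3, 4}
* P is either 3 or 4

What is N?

9

The 8 variables draw from only 8 values {1, 2, 3, 4, 5, 7, 9, 10}, so each is used; only R can be 5, hence R = 5.
M and P share exactly the 2 values {3, 4}; by pigeonhole those values go to them, so strike 3, 4 from L, N, O, Q, S.
Q's domain is down to {2}, so Q = 2. Strike 2 from O, S.
S has just one choice, so S = 1. So N can't be 1.
So N = 9.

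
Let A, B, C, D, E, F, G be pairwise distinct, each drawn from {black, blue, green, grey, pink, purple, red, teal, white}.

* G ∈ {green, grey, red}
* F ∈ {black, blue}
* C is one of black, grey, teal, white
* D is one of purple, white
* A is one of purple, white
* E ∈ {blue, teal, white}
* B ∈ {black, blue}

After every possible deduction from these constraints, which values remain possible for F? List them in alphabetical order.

black, blue

The 2 variables A and D are confined to {purple, white}, which locks those values in; drop them from C, E.
The 2 variables B and F are confined to {black, blue}, which locks those values in; drop them from C, E.
E must be teal (only option left). Eliminate teal elsewhere: C.
C must be grey (only option left). Eliminate grey elsewhere: G.
No further eliminations apply; F can still be any of black, blue.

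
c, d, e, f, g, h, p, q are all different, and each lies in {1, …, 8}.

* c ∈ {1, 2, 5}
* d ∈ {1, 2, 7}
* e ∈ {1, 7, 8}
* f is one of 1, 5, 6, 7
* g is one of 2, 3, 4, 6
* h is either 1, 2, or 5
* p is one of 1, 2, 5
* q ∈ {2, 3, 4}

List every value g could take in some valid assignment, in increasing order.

3, 4

The 8 variables together cover exactly {1, 2, 3, 4, 5, 6, 7, 8} — 8 values for 8 variables — and 8 appears only in e's list, so e = 8.
c, h, p share exactly the 3 values {1, 2, 5}; by pigeonhole those values go to them, so strike 1, 2, 5 from d, f, g, q.
d must be 7 (only option left). Strike 7 from f.
f's domain is down to {6}, so f = 6. So g can't be 6.
No further eliminations apply; g can still be any of 3, 4.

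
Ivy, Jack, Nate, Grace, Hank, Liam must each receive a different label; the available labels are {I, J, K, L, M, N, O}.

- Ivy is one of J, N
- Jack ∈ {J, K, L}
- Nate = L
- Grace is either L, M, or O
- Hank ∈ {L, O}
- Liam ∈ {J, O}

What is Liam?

Nate must be L (only option left). Strike L from Jack, Grace, Hank.
Hank has just one choice, so Hank = O. Eliminate O elsewhere: Grace, Liam.
So Liam = J.

J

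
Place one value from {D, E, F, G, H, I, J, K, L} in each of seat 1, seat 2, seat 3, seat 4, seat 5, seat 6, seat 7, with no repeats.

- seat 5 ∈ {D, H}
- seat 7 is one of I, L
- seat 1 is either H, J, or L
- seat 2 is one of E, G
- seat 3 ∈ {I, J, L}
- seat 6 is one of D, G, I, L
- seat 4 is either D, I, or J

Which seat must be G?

seat 6

Among the 7 variables, E fits only seat 2 (and all 7 values in {D, E, G, H, I, J, L} must be used), so seat 2 = E.
The 6 still-open variables draw from only 6 values {D, G, H, I, J, L}, so each is used; only seat 6 can be G, hence seat 6 = G.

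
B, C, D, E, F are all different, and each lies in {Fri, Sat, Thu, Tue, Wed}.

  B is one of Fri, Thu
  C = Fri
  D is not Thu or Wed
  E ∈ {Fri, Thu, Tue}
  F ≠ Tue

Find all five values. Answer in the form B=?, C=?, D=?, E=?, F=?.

B=Thu, C=Fri, D=Sat, E=Tue, F=Wed

C has just one choice, so C = Fri. Remove Fri from B, D, E, F.
B's domain is down to {Thu}, so B = Thu. Strike Thu from E, F.
That leaves E = Tue. Remove Tue from D.
D's domain is down to {Sat}, so D = Sat. Strike Sat from F.
F has just one choice, so F = Wed.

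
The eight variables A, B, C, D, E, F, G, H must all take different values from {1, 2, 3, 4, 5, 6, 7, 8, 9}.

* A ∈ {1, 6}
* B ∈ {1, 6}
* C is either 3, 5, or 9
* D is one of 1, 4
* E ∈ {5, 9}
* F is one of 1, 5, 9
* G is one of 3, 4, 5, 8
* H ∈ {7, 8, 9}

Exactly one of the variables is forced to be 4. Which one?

D

The 8 variables draw from only 8 values {1, 3, 4, 5, 6, 7, 8, 9}, so each is used; only H can be 7, hence H = 7.
The 7 still-open variables together cover exactly {1, 3, 4, 5, 6, 8, 9} — 7 values for 7 variables — and 8 appears only in G's list, so G = 8.
The 6 still-open variables draw from only 6 values {1, 3, 4, 5, 6, 9}, so each is used; only C can be 3, hence C = 3.
The 5 still-open variables draw from only 5 values {1, 4, 5, 6, 9}, so each is used; only D can be 4, hence D = 4.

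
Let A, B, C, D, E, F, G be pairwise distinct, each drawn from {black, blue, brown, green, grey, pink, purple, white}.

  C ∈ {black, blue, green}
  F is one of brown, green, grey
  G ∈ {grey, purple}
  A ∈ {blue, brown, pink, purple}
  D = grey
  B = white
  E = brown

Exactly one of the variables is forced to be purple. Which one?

G

B must be white (only option left).
D's domain is down to {grey}, so D = grey. So F, G can't be grey.
So purple goes to G.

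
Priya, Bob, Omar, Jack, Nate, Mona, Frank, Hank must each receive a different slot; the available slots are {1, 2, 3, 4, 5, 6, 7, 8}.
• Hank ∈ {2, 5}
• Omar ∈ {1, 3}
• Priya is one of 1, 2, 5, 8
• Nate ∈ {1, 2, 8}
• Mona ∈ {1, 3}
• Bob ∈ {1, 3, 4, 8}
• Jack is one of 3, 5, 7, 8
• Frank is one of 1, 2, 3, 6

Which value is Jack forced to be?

The 8 variables together cover exactly {1, 2, 3, 4, 5, 6, 7, 8} — 8 values for 8 variables — and 4 appears only in Bob's list, so Bob = 4.
Among the 7 still-open variables, 6 fits only Frank (and all 7 values in {1, 2, 3, 5, 6, 7, 8} must be used), so Frank = 6.
The 6 still-open variables draw from only 6 values {1, 2, 3, 5, 7, 8}, so each is used; only Jack can be 7, hence Jack = 7.

7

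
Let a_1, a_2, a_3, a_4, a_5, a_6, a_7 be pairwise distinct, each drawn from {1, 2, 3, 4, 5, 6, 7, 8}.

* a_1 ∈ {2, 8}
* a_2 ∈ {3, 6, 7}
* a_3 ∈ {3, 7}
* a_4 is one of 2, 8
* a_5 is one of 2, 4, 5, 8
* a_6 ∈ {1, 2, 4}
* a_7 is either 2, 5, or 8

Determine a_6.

a_1 and a_4 share exactly the 2 values {2, 8}; by pigeonhole those values go to them, so strike 2, 8 from a_5, a_6, a_7.
a_7's domain is down to {5}, so a_7 = 5. So a_5 can't be 5.
That leaves a_5 = 4. Strike 4 from a_6.
So a_6 = 1.

1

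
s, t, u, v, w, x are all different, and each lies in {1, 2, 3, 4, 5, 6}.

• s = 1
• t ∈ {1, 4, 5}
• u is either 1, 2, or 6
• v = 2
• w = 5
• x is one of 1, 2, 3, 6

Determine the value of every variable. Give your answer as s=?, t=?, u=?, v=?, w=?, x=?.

s has just one choice, so s = 1. Strike 1 from t, u, x.
v's domain is down to {2}, so v = 2. So u, x can't be 2.
w's domain is down to {5}, so w = 5. So t can't be 5.
t's domain is down to {4}, so t = 4.
u's domain is down to {6}, so u = 6. Eliminate 6 elsewhere: x.
x's domain is down to {3}, so x = 3.

s=1, t=4, u=6, v=2, w=5, x=3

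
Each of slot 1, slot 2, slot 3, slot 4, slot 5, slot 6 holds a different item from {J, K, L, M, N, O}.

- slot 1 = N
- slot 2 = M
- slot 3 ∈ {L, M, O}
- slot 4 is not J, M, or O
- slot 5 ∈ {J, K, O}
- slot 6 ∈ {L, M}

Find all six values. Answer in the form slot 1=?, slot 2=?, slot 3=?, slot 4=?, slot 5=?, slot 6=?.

slot 1 must be N (only option left). Strike N from slot 4.
slot 2 has just one choice, so slot 2 = M. Remove M from slot 3, slot 6.
That leaves slot 6 = L. Strike L from slot 3, slot 4.
That leaves slot 3 = O. Remove O from slot 5.
slot 4 has just one choice, so slot 4 = K. So slot 5 can't be K.
slot 5 must be J (only option left).

slot 1=N, slot 2=M, slot 3=O, slot 4=K, slot 5=J, slot 6=L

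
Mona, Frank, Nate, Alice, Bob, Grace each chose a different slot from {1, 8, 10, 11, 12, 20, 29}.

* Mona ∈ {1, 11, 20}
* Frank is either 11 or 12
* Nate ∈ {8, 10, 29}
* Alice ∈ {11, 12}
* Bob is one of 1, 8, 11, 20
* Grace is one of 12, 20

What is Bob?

The 2 variables Frank and Alice are confined to {11, 12}, which locks those values in; drop them from Mona, Bob, Grace.
Grace must be 20 (only option left). Strike 20 from Mona, Bob.
That leaves Mona = 1. Remove 1 from Bob.
So Bob = 8.

8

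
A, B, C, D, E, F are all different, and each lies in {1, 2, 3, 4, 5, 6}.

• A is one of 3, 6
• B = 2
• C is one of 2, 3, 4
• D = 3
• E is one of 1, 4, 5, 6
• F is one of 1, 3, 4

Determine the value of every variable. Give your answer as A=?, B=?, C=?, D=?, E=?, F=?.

A=6, B=2, C=4, D=3, E=5, F=1

B's domain is down to {2}, so B = 2. Remove 2 from C.
That leaves D = 3. So A, C, F can't be 3.
That leaves A = 6. Remove 6 from E.
C has just one choice, so C = 4. So E, F can't be 4.
F's domain is down to {1}, so F = 1. So E can't be 1.
E has just one choice, so E = 5.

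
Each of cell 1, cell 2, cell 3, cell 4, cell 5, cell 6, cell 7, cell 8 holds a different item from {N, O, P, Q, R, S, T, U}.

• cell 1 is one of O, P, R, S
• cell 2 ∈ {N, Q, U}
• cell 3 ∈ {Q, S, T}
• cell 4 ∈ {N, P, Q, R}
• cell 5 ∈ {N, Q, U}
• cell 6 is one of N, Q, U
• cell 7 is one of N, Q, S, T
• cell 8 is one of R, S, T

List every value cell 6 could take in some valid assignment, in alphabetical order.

Among the 8 variables, O fits only cell 1 (and all 8 values in {N, O, P, Q, R, S, T, U} must be used), so cell 1 = O.
The 7 still-open variables together cover exactly {N, P, Q, R, S, T, U} — 7 values for 7 variables — and P appears only in cell 4's list, so cell 4 = P.
The 6 still-open variables draw from only 6 values {N, Q, R, S, T, U}, so each is used; only cell 8 can be R, hence cell 8 = R.
The 3 variables cell 2, cell 5, cell 6 are confined to {N, Q, U}, which locks those values in; drop them from cell 3, cell 7.
No further eliminations apply; cell 6 can still be any of N, Q, U.

N, Q, U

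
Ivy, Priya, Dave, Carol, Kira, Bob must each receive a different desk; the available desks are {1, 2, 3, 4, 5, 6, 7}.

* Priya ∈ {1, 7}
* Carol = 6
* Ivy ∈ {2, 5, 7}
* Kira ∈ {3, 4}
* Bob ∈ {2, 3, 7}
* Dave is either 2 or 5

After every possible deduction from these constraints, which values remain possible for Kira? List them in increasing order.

Carol has just one choice, so Carol = 6.
No further eliminations apply; Kira can still be any of 3, 4.

3, 4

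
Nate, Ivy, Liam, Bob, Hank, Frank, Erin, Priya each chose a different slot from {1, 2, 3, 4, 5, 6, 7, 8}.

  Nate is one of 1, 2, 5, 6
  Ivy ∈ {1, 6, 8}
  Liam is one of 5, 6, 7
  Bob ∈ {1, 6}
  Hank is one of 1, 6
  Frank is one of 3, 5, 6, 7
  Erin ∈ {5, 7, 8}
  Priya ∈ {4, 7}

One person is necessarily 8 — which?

The 8 variables draw from only 8 values {1, 2, 3, 4, 5, 6, 7, 8}, so each is used; only Nate can be 2, hence Nate = 2.
The 7 still-open variables together cover exactly {1, 3, 4, 5, 6, 7, 8} — 7 values for 7 variables — and 3 appears only in Frank's list, so Frank = 3.
Among the 6 still-open variables, 4 fits only Priya (and all 6 values in {1, 4, 5, 6, 7, 8} must be used), so Priya = 4.
Bob and Hank share exactly the 2 values {1, 6}; by pigeonhole those values go to them, so strike 1, 6 from Ivy, Liam.
So 8 goes to Ivy.

Ivy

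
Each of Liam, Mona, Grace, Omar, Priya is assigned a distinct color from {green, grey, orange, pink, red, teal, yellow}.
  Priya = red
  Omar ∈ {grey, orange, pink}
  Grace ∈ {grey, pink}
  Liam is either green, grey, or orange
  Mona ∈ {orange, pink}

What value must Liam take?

Priya's domain is down to {red}, so Priya = red.
Among the 4 still-open variables, green fits only Liam (and all 4 values in {green, grey, orange, pink} must be used), so Liam = green.

green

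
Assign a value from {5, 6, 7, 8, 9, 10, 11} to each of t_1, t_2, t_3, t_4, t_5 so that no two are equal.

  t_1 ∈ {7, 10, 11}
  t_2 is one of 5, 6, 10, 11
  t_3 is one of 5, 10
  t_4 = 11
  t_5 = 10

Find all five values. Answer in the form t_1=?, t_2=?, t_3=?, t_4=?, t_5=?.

t_1=7, t_2=6, t_3=5, t_4=11, t_5=10

t_4's domain is down to {11}, so t_4 = 11. Strike 11 from t_1, t_2.
That leaves t_5 = 10. Eliminate 10 elsewhere: t_1, t_2, t_3.
t_1 must be 7 (only option left).
t_3 has just one choice, so t_3 = 5. Remove 5 from t_2.
t_2 has just one choice, so t_2 = 6.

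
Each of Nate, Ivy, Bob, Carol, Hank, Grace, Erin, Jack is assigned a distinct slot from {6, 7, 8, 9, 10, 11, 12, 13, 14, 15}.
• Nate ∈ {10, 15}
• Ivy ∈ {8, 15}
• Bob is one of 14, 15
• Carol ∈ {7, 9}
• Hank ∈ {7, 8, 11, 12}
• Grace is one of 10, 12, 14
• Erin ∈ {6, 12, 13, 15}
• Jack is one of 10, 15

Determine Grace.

The 2 variables Nate and Jack are confined to {10, 15}, which locks those values in; drop them from Ivy, Bob, Grace, Erin.
Ivy must be 8 (only option left). Strike 8 from Hank.
Bob's domain is down to {14}, so Bob = 14. Eliminate 14 elsewhere: Grace.
So Grace = 12.

12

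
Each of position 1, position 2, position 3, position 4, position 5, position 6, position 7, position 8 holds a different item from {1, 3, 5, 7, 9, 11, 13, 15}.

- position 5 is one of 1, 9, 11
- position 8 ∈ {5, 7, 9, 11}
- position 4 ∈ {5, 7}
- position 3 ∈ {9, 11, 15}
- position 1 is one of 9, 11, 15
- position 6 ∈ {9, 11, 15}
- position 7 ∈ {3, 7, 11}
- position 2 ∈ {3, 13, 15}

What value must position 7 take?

Among the 8 variables, 1 fits only position 5 (and all 8 values in {1, 3, 5, 7, 9, 11, 13, 15} must be used), so position 5 = 1.
The 7 still-open variables together cover exactly {3, 5, 7, 9, 11, 13, 15} — 7 values for 7 variables — and 13 appears only in position 2's list, so position 2 = 13.
Among the 6 still-open variables, 3 fits only position 7 (and all 6 values in {3, 5, 7, 9, 11, 15} must be used), so position 7 = 3.

3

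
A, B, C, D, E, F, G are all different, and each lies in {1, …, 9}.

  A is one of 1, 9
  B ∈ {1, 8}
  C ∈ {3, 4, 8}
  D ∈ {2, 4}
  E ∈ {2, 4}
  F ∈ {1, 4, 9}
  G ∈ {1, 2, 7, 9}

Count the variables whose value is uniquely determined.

The 7 variables draw from only 7 values {1, 2, 3, 4, 7, 8, 9}, so each is used; only C can be 3, hence C = 3.
The 6 still-open variables draw from only 6 values {1, 2, 4, 7, 8, 9}, so each is used; only G can be 7, hence G = 7.
The 5 still-open variables draw from only 5 values {1, 2, 4, 8, 9}, so each is used; only B can be 8, hence B = 8.
D and E share exactly the 2 values {2, 4}; by pigeonhole those values go to them, so strike 2, 4 from F.
Determined: B=8, C=3, G=7. The other variables each still have more than one consistent value. That makes 3.

3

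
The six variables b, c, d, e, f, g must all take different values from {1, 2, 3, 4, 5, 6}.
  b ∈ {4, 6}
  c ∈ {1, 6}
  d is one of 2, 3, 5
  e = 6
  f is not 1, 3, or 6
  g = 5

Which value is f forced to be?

e's domain is down to {6}, so e = 6. Remove 6 from b, c.
g's domain is down to {5}, so g = 5. Remove 5 from d, f.
b has just one choice, so b = 4. So f can't be 4.
So f = 2.

2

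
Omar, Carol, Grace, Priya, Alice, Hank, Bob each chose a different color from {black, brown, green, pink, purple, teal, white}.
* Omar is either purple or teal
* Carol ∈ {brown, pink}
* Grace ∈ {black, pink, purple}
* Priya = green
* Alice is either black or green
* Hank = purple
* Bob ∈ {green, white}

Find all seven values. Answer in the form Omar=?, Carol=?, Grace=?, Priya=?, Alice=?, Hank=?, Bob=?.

Omar=teal, Carol=brown, Grace=pink, Priya=green, Alice=black, Hank=purple, Bob=white

Priya's domain is down to {green}, so Priya = green. Remove green from Alice, Bob.
Alice has just one choice, so Alice = black. Strike black from Grace.
Hank has just one choice, so Hank = purple. Strike purple from Omar, Grace.
Bob's domain is down to {white}, so Bob = white.
That leaves Omar = teal.
Grace's domain is down to {pink}, so Grace = pink. Strike pink from Carol.
Carol has just one choice, so Carol = brown.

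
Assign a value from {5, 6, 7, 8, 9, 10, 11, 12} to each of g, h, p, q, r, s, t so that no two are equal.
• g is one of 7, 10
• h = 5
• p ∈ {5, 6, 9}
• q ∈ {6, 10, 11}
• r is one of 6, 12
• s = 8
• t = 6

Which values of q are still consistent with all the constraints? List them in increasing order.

h's domain is down to {5}, so h = 5. Strike 5 from p.
s's domain is down to {8}, so s = 8.
t has just one choice, so t = 6. Strike 6 from p, q, r.
p must be 9 (only option left).
r has just one choice, so r = 12.
No further eliminations apply; q can still be any of 10, 11.

10, 11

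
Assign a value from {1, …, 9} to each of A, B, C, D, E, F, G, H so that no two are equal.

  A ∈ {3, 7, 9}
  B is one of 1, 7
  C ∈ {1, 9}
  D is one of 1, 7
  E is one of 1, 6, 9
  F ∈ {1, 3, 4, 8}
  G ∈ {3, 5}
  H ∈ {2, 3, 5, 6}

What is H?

2

B and D share exactly the 2 values {1, 7}; by pigeonhole those values go to them, so strike 1, 7 from A, C, E, F.
C has just one choice, so C = 9. Remove 9 from A, E.
E must be 6 (only option left). Strike 6 from H.
A's domain is down to {3}, so A = 3. Remove 3 from F, G, H.
G has just one choice, so G = 5. Strike 5 from H.
So H = 2.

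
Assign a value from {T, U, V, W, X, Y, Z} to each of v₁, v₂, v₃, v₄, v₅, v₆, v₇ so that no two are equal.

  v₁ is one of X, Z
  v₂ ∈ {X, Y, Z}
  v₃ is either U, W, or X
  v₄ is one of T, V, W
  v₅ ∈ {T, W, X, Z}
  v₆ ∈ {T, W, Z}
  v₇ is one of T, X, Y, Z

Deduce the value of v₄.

The 7 variables together cover exactly {T, U, V, W, X, Y, Z} — 7 values for 7 variables — and U appears only in v₃'s list, so v₃ = U.
The 6 still-open variables draw from only 6 values {T, V, W, X, Y, Z}, so each is used; only v₄ can be V, hence v₄ = V.

V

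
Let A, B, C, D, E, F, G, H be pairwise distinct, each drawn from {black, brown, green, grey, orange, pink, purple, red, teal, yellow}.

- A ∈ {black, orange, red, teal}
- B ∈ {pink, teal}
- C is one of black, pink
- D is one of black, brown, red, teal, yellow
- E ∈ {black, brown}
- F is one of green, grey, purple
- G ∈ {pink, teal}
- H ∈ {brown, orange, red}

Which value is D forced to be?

B and G between them cover only {pink, teal} — a naked pair. Remove those values from A, C, D.
C has just one choice, so C = black. Strike black from A, D, E.
E has just one choice, so E = brown. Eliminate brown elsewhere: D, H.
A and H between them cover only {orange, red} — a naked pair. Remove those values from D.
So D = yellow.

yellow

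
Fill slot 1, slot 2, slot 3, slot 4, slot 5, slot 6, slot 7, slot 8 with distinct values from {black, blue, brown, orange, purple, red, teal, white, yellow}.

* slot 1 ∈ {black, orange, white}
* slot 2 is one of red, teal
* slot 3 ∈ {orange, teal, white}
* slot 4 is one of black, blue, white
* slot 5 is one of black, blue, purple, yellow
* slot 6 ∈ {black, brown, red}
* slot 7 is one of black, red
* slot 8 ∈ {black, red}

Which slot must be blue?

slot 4

The 2 variables slot 7 and slot 8 are confined to {black, red}, which locks those values in; drop them from slot 1, slot 2, slot 4, slot 5, slot 6.
slot 2's domain is down to {teal}, so slot 2 = teal. Strike teal from slot 3.
That leaves slot 6 = brown.
The 2 variables slot 1 and slot 3 are confined to {orange, white}, which locks those values in; drop them from slot 4.
So blue goes to slot 4.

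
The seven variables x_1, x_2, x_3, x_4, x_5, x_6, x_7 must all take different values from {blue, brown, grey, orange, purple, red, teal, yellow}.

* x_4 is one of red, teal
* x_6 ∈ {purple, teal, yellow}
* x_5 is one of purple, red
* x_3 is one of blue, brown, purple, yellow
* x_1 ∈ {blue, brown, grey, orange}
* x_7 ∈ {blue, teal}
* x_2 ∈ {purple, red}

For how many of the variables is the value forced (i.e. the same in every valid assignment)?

4

x_2 and x_5 share exactly the 2 values {purple, red}; by pigeonhole those values go to them, so strike purple, red from x_3, x_4, x_6.
x_4's domain is down to {teal}, so x_4 = teal. Eliminate teal elsewhere: x_6, x_7.
x_6's domain is down to {yellow}, so x_6 = yellow. Eliminate yellow elsewhere: x_3.
x_7 has just one choice, so x_7 = blue. Eliminate blue elsewhere: x_1, x_3.
x_3 has just one choice, so x_3 = brown. Remove brown from x_1.
Determined: x_3=brown, x_4=teal, x_6=yellow, x_7=blue. The other variables each still have more than one consistent value. That makes 4.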